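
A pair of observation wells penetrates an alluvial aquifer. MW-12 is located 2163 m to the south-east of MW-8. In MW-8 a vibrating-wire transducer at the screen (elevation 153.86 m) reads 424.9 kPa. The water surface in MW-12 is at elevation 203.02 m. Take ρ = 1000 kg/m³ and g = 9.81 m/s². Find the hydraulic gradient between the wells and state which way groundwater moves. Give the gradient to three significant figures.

i ≈ 0.00270; groundwater flows toward the north-west

Pressure head at MW-8: ψ = P/(ρg) = 424.9×1000 / (1000 × 9.81) = 43.31 m.
Total head at MW-8: h = z + ψ = 153.86 + 43.31 = 197.17 m.
Total head at MW-12: h = 203.02 m (water level in the piezometer is the total head).
Head difference: h(MW-8) − h(MW-12) = 197.17 − 203.02 = -5.85 m.
Hydraulic gradient: i = |Δh| / L = 5.85 / 2163 = 0.00270.
Flow is from higher to lower head: from MW-12 toward MW-8, i.e. toward the north-west.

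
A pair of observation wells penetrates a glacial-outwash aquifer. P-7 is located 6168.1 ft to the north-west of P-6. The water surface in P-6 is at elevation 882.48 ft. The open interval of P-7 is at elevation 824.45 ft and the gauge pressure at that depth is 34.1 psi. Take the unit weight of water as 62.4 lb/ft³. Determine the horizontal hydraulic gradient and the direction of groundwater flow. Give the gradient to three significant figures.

i ≈ 0.00335; groundwater flows toward the south-east

Total head at P-6: h = 882.48 ft (water level in the piezometer is the total head).
Pressure head at P-7: ψ = 144·P/γ = 144 × 34.1 / 62.4 = 78.69 ft.
Total head at P-7: h = z + ψ = 824.45 + 78.69 = 903.14 ft.
Head difference: h(P-6) − h(P-7) = 882.48 − 903.14 = -20.66 ft.
Hydraulic gradient: i = |Δh| / L = 20.66 / 6168.1 = 0.00335.
Flow is from higher to lower head: from P-7 toward P-6, i.e. toward the south-east.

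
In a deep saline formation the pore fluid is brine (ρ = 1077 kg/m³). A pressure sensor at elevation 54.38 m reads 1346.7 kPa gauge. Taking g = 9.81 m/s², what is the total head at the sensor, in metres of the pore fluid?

ψ = P/(ρg) = 1346.7×1000 / (1077 × 9.81) = 127.46 m.
h = z + ψ = 54.38 + 127.46 = 181.84 m.

h ≈ 181.84 m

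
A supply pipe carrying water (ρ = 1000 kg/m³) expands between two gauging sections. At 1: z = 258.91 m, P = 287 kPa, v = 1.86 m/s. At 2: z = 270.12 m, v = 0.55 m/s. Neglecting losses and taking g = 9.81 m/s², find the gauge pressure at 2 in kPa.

Pressure head at 1: ψ₁ = P₁/(ρg) = 287×1000 / (1000 × 9.81) = 29.26 m.
Velocity heads: v₁²/2g = 1.86²/19.62 = 0.176 m; v₂²/2g = 0.55²/19.62 = 0.015 m.
Total head H = z₁ + ψ₁ + v₁²/2g = 258.91 + 29.26 + 0.176 = 288.35 m.
ψ₂ = H − z₂ − v₂²/2g = 288.35 − 270.12 − 0.015 = 18.22 m.
P₂ = ρgψ₂ = 1000 × 9.81 × 18.22 ≈ 179 kPa.

P₂ ≈ 179 kPa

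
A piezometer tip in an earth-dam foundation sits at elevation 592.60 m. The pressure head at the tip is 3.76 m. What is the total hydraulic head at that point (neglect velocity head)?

h ≈ 596.36 m

h = z + ψ = 592.60 + 3.76 = 596.36 m.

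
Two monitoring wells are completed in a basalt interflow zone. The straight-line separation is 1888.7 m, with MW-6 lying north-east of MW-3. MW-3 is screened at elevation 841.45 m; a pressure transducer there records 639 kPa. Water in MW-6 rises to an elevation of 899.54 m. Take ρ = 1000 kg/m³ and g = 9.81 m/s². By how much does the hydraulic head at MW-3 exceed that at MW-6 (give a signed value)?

Δh ≈ 7.05 m

Pressure head at MW-3: ψ = P/(ρg) = 639×1000 / (1000 × 9.81) = 65.14 m.
Total head at MW-3: h = z + ψ = 841.45 + 65.14 = 906.59 m.
Total head at MW-6: h = 899.54 m (water level in the piezometer is the total head).
Head difference: h(MW-3) − h(MW-6) = 906.59 − 899.54 = 7.05 m.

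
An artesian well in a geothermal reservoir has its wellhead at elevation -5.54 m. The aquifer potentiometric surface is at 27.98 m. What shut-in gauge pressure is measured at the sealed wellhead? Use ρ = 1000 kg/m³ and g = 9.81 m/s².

P ≈ 329 kPa

Head above the cap: Δh = 27.98 − (-5.54) = 33.52 m.
P = ρgΔh = 1000 × 9.81 × 33.52 = 328831 Pa ≈ 329 kPa.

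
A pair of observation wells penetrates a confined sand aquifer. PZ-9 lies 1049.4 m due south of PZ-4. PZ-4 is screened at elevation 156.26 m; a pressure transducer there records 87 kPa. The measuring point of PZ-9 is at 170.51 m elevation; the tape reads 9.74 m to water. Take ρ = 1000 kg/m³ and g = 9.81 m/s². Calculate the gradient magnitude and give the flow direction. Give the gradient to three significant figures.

i ≈ 0.00415; groundwater flows toward the south

Pressure head at PZ-4: ψ = P/(ρg) = 87×1000 / (1000 × 9.81) = 8.87 m.
Total head at PZ-4: h = z + ψ = 156.26 + 8.87 = 165.13 m.
Total head at PZ-9: h = 170.51 − 9.74 = 160.77 m.
Head difference: h(PZ-4) − h(PZ-9) = 165.13 − 160.77 = 4.36 m.
Hydraulic gradient: i = |Δh| / L = 4.36 / 1049.4 = 0.00415.
Flow is from higher to lower head: from PZ-4 toward PZ-9, i.e. toward the south.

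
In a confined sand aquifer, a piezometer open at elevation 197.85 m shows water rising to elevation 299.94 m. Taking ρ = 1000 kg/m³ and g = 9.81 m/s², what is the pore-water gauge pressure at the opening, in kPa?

P ≈ 1000 kPa

Pressure head ψ = h − z = 299.94 − 197.85 = 102.09 m.
P = ρgψ = 1000 × 9.81 × 102.09 = 1001503 Pa ≈ 1000 kPa.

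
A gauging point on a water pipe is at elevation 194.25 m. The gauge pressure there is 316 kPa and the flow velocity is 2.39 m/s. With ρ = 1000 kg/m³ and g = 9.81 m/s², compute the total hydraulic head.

h ≈ 226.75 m

Pressure head ψ = P/(ρg) = 316×1000 / (1000 × 9.81) = 32.21 m.
Velocity head = v²/(2g) = 2.39² / (2 × 9.81) = 0.291 m.
h = z + ψ + v²/(2g) = 194.25 + 32.21 + 0.291 = 226.75 m.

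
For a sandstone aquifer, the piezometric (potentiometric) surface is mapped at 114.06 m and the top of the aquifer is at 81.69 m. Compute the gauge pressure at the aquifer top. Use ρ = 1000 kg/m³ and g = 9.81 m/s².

Pressure head at the aquifer top: ψ = h − z = 114.06 − 81.69 = 32.37 m.
P = ρgψ = 1000 × 9.81 × 32.37 = 317550 Pa ≈ 318 kPa.

P ≈ 318 kPa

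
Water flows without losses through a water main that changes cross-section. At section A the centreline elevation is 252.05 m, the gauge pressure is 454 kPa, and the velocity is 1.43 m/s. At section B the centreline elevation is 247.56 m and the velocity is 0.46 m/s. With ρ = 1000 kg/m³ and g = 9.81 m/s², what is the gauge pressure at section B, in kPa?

P₂ ≈ 499 kPa

Pressure head at A: ψ₁ = P₁/(ρg) = 454×1000 / (1000 × 9.81) = 46.28 m.
Velocity heads: v₁²/2g = 1.43²/19.62 = 0.104 m; v₂²/2g = 0.46²/19.62 = 0.011 m.
Total head H = z₁ + ψ₁ + v₁²/2g = 252.05 + 46.28 + 0.104 = 298.43 m.
ψ₂ = H − z₂ − v₂²/2g = 298.43 − 247.56 − 0.011 = 50.86 m.
P₂ = ρgψ₂ = 1000 × 9.81 × 50.86 ≈ 499 kPa.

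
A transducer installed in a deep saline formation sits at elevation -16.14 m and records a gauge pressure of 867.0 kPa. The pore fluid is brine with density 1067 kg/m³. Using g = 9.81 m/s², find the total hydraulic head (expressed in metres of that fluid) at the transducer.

ψ = P/(ρg) = 867.0×1000 / (1067 × 9.81) = 82.83 m.
h = z + ψ = -16.14 + 82.83 = 66.69 m.

h ≈ 66.69 m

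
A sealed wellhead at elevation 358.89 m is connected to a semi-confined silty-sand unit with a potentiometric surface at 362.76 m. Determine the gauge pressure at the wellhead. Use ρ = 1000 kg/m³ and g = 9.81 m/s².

Head above the cap: Δh = 362.76 − 358.89 = 3.87 m.
P = ρgΔh = 1000 × 9.81 × 3.87 = 37965 Pa ≈ 38.0 kPa.

P ≈ 38.0 kPa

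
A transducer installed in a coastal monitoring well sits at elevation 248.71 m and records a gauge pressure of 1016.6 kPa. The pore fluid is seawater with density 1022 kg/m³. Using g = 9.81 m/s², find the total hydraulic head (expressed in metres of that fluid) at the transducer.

ψ = P/(ρg) = 1016.6×1000 / (1022 × 9.81) = 101.40 m.
h = z + ψ = 248.71 + 101.40 = 350.11 m.

h ≈ 350.11 m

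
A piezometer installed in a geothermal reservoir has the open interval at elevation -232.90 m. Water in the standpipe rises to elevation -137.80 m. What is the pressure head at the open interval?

Total head h = -137.80 m (the water-surface elevation in the piezometer).
Pressure head ψ = h − z = -137.80 − (-232.90) = 95.10 m.

ψ ≈ 95.10 m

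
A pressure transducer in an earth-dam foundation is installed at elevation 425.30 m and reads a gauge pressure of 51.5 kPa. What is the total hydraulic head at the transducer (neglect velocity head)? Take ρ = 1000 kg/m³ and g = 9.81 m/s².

h ≈ 430.55 m

ψ = P/(ρg) = 51.5×1000 / (1000 × 9.81) = 5.25 m.
h = z + ψ = 425.30 + 5.25 = 430.55 m.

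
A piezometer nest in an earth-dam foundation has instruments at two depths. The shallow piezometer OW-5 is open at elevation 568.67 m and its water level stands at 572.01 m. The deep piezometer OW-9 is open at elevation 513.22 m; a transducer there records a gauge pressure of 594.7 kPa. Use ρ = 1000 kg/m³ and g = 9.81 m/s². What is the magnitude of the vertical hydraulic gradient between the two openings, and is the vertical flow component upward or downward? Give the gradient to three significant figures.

Total head at OW-5: h = 572.01 m (water level in the standpipe).
Pressure head at OW-9: ψ = P/(ρg) = 594.7×1000 / (1000 × 9.81) = 60.62 m.
Total head at OW-9: h = z + ψ = 513.22 + 60.62 = 573.84 m.
Δh = h(OW-5) − h(OW-9) = 572.01 − 573.84 = -1.83 m.
Vertical separation Δz = 568.67 − 513.22 = 55.45 m.
|i_v| = |Δh| / Δz = 1.83 / 55.45 = 0.0330.
Head is higher in the deep piezometer, so vertical flow is upward (discharge condition).

|i_v| ≈ 0.0330; vertical flow is upward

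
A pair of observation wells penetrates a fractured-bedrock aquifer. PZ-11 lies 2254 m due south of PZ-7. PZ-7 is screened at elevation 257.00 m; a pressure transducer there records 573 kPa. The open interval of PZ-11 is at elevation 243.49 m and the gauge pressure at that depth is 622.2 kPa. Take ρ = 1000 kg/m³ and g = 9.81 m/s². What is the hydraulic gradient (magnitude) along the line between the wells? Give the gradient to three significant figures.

i ≈ 0.00377

Pressure head at PZ-7: ψ = P/(ρg) = 573×1000 / (1000 × 9.81) = 58.41 m.
Total head at PZ-7: h = z + ψ = 257.00 + 58.41 = 315.41 m.
Pressure head at PZ-11: ψ = P/(ρg) = 622.2×1000 / (1000 × 9.81) = 63.43 m.
Total head at PZ-11: h = z + ψ = 243.49 + 63.43 = 306.92 m.
Head difference: h(PZ-7) − h(PZ-11) = 315.41 − 306.92 = 8.49 m.
Hydraulic gradient: i = |Δh| / L = 8.49 / 2254 = 0.00377.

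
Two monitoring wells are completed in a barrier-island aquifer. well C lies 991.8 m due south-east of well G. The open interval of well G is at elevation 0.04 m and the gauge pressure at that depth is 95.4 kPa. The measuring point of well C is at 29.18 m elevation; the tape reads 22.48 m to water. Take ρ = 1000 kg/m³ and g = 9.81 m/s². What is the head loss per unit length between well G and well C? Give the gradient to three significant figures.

i ≈ 0.00309 m/m

Pressure head at well G: ψ = P/(ρg) = 95.4×1000 / (1000 × 9.81) = 9.72 m.
Total head at well G: h = z + ψ = 0.04 + 9.72 = 9.76 m.
Total head at well C: h = 29.18 − 22.48 = 6.70 m.
Head difference: h(well G) − h(well C) = 9.76 − 6.70 = 3.06 m.
Hydraulic gradient: i = |Δh| / L = 3.06 / 991.8 = 0.00309.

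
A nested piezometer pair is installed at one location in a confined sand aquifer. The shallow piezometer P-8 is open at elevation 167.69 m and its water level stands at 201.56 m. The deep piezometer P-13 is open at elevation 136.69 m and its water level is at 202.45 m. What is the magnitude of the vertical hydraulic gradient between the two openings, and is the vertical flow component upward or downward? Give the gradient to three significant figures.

|i_v| ≈ 0.0287; vertical flow is upward

Total head at P-8: h = 201.56 m (water level in the standpipe).
Total head at P-13: h = 202.45 m.
Δh = h(P-8) − h(P-13) = 201.56 − 202.45 = -0.89 m.
Vertical separation Δz = 167.69 − 136.69 = 31.00 m.
|i_v| = |Δh| / Δz = 0.89 / 31.00 = 0.0287.
Head is higher in the deep piezometer, so vertical flow is upward (discharge condition).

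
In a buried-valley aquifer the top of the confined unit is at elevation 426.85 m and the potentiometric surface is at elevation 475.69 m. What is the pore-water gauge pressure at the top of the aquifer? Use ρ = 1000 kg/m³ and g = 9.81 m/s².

P ≈ 479 kPa

Pressure head at the aquifer top: ψ = h − z = 475.69 − 426.85 = 48.84 m.
P = ρgψ = 1000 × 9.81 × 48.84 = 479120 Pa ≈ 479 kPa.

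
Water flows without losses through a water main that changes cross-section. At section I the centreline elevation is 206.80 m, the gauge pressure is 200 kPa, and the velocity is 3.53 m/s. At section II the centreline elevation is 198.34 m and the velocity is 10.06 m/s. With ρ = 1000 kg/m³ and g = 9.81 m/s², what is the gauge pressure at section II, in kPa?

Pressure head at I: ψ₁ = P₁/(ρg) = 200×1000 / (1000 × 9.81) = 20.39 m.
Velocity heads: v₁²/2g = 3.53²/19.62 = 0.635 m; v₂²/2g = 10.06²/19.62 = 5.158 m.
Total head H = z₁ + ψ₁ + v₁²/2g = 206.80 + 20.39 + 0.635 = 227.82 m.
ψ₂ = H − z₂ − v₂²/2g = 227.82 − 198.34 − 5.158 = 24.32 m.
P₂ = ρgψ₂ = 1000 × 9.81 × 24.32 ≈ 239 kPa.

P₂ ≈ 239 kPa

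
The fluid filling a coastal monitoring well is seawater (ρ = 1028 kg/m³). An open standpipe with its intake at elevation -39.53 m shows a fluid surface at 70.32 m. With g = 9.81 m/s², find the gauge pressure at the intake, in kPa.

Pressure head ψ = h − z = 70.32 − (-39.53) = 109.85 m.
P = ρgψ = 1028 × 9.81 × 109.85 = 1107802 Pa ≈ 1110 kPa.

P ≈ 1110 kPa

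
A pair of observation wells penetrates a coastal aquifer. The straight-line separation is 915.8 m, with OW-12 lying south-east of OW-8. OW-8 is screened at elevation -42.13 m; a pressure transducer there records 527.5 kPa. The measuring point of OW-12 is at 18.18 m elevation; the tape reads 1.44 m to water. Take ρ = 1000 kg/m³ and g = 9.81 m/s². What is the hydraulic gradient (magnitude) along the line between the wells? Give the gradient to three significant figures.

i ≈ 0.00557

Pressure head at OW-8: ψ = P/(ρg) = 527.5×1000 / (1000 × 9.81) = 53.77 m.
Total head at OW-8: h = z + ψ = -42.13 + 53.77 = 11.64 m.
Total head at OW-12: h = 18.18 − 1.44 = 16.74 m.
Head difference: h(OW-8) − h(OW-12) = 11.64 − 16.74 = -5.10 m.
Hydraulic gradient: i = |Δh| / L = 5.10 / 915.8 = 0.00557.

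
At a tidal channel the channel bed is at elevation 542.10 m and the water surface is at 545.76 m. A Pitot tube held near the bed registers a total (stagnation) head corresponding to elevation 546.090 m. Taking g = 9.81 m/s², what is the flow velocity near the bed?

v ≈ 2.54 m/s

Near the bed, under hydrostatic conditions, the piezometric head (z + ψ) equals the free-surface elevation, 545.76 m.
Velocity head = total − piezometric = 546.090 − 545.76 = 0.330 m.
v = √(2g·h_v) = √(2 × 9.81 × 0.330) = 2.54 m/s.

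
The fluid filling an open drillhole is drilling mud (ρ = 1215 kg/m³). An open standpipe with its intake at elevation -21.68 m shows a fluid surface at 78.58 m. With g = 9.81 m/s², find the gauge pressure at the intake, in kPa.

P ≈ 1200 kPa

Pressure head ψ = h − z = 78.58 − (-21.68) = 100.26 m.
P = ρgψ = 1215 × 9.81 × 100.26 = 1195014 Pa ≈ 1200 kPa.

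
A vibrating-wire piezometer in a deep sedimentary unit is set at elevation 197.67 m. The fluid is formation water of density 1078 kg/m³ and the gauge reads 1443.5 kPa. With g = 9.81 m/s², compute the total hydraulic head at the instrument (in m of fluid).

ψ = P/(ρg) = 1443.5×1000 / (1078 × 9.81) = 136.50 m.
h = z + ψ = 197.67 + 136.50 = 334.17 m.

h ≈ 334.17 m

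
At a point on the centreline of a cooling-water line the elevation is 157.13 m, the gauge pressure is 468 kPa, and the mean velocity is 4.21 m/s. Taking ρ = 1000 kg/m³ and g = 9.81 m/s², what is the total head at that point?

h ≈ 205.74 m

Pressure head ψ = P/(ρg) = 468×1000 / (1000 × 9.81) = 47.71 m.
Velocity head = v²/(2g) = 4.21² / (2 × 9.81) = 0.903 m.
h = z + ψ + v²/(2g) = 157.13 + 47.71 + 0.903 = 205.74 m.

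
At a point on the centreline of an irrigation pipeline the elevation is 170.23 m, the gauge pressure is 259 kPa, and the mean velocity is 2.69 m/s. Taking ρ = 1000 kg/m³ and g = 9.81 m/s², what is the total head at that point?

Pressure head ψ = P/(ρg) = 259×1000 / (1000 × 9.81) = 26.40 m.
Velocity head = v²/(2g) = 2.69² / (2 × 9.81) = 0.369 m.
h = z + ψ + v²/(2g) = 170.23 + 26.40 + 0.369 = 197.00 m.

h ≈ 197.00 m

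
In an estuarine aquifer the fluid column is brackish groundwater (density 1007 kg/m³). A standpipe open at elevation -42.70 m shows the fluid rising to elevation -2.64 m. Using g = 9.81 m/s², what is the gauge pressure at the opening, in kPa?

P ≈ 396 kPa

Pressure head ψ = h − z = -2.64 − (-42.70) = 40.06 m.
P = ρgψ = 1007 × 9.81 × 40.06 = 395740 Pa ≈ 396 kPa.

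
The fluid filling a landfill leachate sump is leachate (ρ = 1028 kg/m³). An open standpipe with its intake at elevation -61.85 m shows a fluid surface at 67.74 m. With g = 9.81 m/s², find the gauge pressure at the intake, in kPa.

Pressure head ψ = h − z = 67.74 − (-61.85) = 129.59 m.
P = ρgψ = 1028 × 9.81 × 129.59 = 1306874 Pa ≈ 1310 kPa.

P ≈ 1310 kPa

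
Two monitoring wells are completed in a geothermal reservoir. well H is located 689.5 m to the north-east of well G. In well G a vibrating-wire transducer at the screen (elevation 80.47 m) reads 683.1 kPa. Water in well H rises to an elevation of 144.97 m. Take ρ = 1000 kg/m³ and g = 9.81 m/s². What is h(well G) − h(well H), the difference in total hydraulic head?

Δh ≈ 5.13 m

Pressure head at well G: ψ = P/(ρg) = 683.1×1000 / (1000 × 9.81) = 69.63 m.
Total head at well G: h = z + ψ = 80.47 + 69.63 = 150.10 m.
Total head at well H: h = 144.97 m (water level in the piezometer is the total head).
Head difference: h(well G) − h(well H) = 150.10 − 144.97 = 5.13 m.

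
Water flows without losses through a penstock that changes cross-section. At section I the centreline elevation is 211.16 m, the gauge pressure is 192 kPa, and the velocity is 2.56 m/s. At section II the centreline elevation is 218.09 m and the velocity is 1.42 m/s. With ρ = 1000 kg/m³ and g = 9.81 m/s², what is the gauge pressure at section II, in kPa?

P₂ ≈ 126 kPa

Pressure head at I: ψ₁ = P₁/(ρg) = 192×1000 / (1000 × 9.81) = 19.57 m.
Velocity heads: v₁²/2g = 2.56²/19.62 = 0.334 m; v₂²/2g = 1.42²/19.62 = 0.103 m.
Total head H = z₁ + ψ₁ + v₁²/2g = 211.16 + 19.57 + 0.334 = 231.06 m.
ψ₂ = H − z₂ − v₂²/2g = 231.06 − 218.09 − 0.103 = 12.87 m.
P₂ = ρgψ₂ = 1000 × 9.81 × 12.87 ≈ 126 kPa.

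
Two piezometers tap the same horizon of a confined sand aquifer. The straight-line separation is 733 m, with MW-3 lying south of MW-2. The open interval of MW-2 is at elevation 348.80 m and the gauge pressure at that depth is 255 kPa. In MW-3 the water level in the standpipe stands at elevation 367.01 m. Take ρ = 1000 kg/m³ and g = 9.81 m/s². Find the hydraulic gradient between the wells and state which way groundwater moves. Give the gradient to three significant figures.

Pressure head at MW-2: ψ = P/(ρg) = 255×1000 / (1000 × 9.81) = 25.99 m.
Total head at MW-2: h = z + ψ = 348.80 + 25.99 = 374.79 m.
Total head at MW-3: h = 367.01 m (water level in the piezometer is the total head).
Head difference: h(MW-2) − h(MW-3) = 374.79 − 367.01 = 7.78 m.
Hydraulic gradient: i = |Δh| / L = 7.78 / 733 = 0.0106.
Flow is from higher to lower head: from MW-2 toward MW-3, i.e. toward the south.

i ≈ 0.0106; groundwater flows toward the south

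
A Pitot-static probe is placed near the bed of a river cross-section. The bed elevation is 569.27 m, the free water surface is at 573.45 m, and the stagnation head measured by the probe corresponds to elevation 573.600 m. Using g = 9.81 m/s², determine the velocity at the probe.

v ≈ 1.72 m/s

Near the bed, under hydrostatic conditions, the piezometric head (z + ψ) equals the free-surface elevation, 573.45 m.
Velocity head = total − piezometric = 573.600 − 573.45 = 0.150 m.
v = √(2g·h_v) = √(2 × 9.81 × 0.150) = 1.72 m/s.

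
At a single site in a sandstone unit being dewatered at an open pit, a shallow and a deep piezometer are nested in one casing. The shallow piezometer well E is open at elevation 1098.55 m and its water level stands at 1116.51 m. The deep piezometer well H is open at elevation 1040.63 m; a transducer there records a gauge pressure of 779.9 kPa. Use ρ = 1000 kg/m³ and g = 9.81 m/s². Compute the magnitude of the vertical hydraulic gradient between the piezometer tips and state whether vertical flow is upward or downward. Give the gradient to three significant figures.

Total head at well E: h = 1116.51 m (water level in the standpipe).
Pressure head at well H: ψ = P/(ρg) = 779.9×1000 / (1000 × 9.81) = 79.50 m.
Total head at well H: h = z + ψ = 1040.63 + 79.50 = 1120.13 m.
Δh = h(well E) − h(well H) = 1116.51 − 1120.13 = -3.62 m.
Vertical separation Δz = 1098.55 − 1040.63 = 57.92 m.
|i_v| = |Δh| / Δz = 3.62 / 57.92 = 0.0625.
Head is higher in the deep piezometer, so vertical flow is upward (discharge condition).

|i_v| ≈ 0.0625; vertical flow is upward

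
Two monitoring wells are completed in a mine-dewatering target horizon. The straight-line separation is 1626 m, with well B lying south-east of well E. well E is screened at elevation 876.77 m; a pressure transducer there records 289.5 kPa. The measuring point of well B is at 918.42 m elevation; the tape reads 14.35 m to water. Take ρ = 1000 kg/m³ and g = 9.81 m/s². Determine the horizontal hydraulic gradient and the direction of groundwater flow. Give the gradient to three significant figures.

i ≈ 0.00136; groundwater flows toward the south-east

Pressure head at well E: ψ = P/(ρg) = 289.5×1000 / (1000 × 9.81) = 29.51 m.
Total head at well E: h = z + ψ = 876.77 + 29.51 = 906.28 m.
Total head at well B: h = 918.42 − 14.35 = 904.07 m.
Head difference: h(well E) − h(well B) = 906.28 − 904.07 = 2.21 m.
Hydraulic gradient: i = |Δh| / L = 2.21 / 1626 = 0.00136.
Flow is from higher to lower head: from well E toward well B, i.e. toward the south-east.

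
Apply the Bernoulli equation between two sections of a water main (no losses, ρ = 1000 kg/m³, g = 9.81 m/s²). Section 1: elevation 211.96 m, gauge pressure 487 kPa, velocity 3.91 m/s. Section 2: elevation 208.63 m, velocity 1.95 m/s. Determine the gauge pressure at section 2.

Pressure head at 1: ψ₁ = P₁/(ρg) = 487×1000 / (1000 × 9.81) = 49.64 m.
Velocity heads: v₁²/2g = 3.91²/19.62 = 0.779 m; v₂²/2g = 1.95²/19.62 = 0.194 m.
Total head H = z₁ + ψ₁ + v₁²/2g = 211.96 + 49.64 + 0.779 = 262.38 m.
ψ₂ = H − z₂ − v₂²/2g = 262.38 − 208.63 − 0.194 = 53.56 m.
P₂ = ρgψ₂ = 1000 × 9.81 × 53.56 ≈ 525 kPa.

P₂ ≈ 525 kPa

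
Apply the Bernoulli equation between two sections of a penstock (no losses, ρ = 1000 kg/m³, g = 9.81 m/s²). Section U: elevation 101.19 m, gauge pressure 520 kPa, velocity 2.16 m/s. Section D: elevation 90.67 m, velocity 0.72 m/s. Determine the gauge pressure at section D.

P₂ ≈ 625 kPa

Pressure head at U: ψ₁ = P₁/(ρg) = 520×1000 / (1000 × 9.81) = 53.01 m.
Velocity heads: v₁²/2g = 2.16²/19.62 = 0.238 m; v₂²/2g = 0.72²/19.62 = 0.026 m.
Total head H = z₁ + ψ₁ + v₁²/2g = 101.19 + 53.01 + 0.238 = 154.44 m.
ψ₂ = H − z₂ − v₂²/2g = 154.44 − 90.67 − 0.026 = 63.74 m.
P₂ = ρgψ₂ = 1000 × 9.81 × 63.74 ≈ 625 kPa.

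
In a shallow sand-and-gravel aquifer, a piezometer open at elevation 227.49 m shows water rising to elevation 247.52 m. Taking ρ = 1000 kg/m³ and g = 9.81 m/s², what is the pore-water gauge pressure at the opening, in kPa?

P ≈ 196 kPa

Pressure head ψ = h − z = 247.52 − 227.49 = 20.03 m.
P = ρgψ = 1000 × 9.81 × 20.03 = 196494 Pa ≈ 196 kPa.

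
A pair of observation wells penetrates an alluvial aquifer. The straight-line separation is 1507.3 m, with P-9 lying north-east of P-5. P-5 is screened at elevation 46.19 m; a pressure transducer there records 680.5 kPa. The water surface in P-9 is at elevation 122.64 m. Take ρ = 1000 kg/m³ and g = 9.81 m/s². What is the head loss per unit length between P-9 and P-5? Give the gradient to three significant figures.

i ≈ 0.00470 m/m

Pressure head at P-5: ψ = P/(ρg) = 680.5×1000 / (1000 × 9.81) = 69.37 m.
Total head at P-5: h = z + ψ = 46.19 + 69.37 = 115.56 m.
Total head at P-9: h = 122.64 m (water level in the piezometer is the total head).
Head difference: h(P-5) − h(P-9) = 115.56 − 122.64 = -7.08 m.
Hydraulic gradient: i = |Δh| / L = 7.08 / 1507.3 = 0.00470.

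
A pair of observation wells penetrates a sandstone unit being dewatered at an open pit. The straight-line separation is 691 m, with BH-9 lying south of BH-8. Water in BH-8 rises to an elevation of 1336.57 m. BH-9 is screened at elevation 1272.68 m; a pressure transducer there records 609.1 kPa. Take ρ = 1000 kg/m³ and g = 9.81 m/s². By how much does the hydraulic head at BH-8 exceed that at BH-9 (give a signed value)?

Δh ≈ 1.80 m

Total head at BH-8: h = 1336.57 m (water level in the piezometer is the total head).
Pressure head at BH-9: ψ = P/(ρg) = 609.1×1000 / (1000 × 9.81) = 62.09 m.
Total head at BH-9: h = z + ψ = 1272.68 + 62.09 = 1334.77 m.
Head difference: h(BH-8) − h(BH-9) = 1336.57 − 1334.77 = 1.80 m.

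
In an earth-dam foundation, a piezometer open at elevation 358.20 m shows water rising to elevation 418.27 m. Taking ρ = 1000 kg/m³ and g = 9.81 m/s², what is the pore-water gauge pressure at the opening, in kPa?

Pressure head ψ = h − z = 418.27 − 358.20 = 60.07 m.
P = ρgψ = 1000 × 9.81 × 60.07 = 589287 Pa ≈ 589 kPa.

P ≈ 589 kPa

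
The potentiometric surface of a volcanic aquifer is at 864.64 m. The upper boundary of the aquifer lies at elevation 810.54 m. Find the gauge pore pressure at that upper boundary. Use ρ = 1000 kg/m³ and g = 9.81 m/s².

P ≈ 531 kPa

Pressure head at the aquifer top: ψ = h − z = 864.64 − 810.54 = 54.10 m.
P = ρgψ = 1000 × 9.81 × 54.10 = 530721 Pa ≈ 531 kPa.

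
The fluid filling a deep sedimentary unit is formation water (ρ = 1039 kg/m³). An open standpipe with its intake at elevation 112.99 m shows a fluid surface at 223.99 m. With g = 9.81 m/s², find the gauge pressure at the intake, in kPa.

Pressure head ψ = h − z = 223.99 − 112.99 = 111.00 m.
P = ρgψ = 1039 × 9.81 × 111.00 = 1131377 Pa ≈ 1130 kPa.

P ≈ 1130 kPa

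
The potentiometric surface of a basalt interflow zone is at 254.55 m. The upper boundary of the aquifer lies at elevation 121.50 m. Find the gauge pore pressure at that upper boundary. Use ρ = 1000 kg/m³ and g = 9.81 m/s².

P ≈ 1310 kPa

Pressure head at the aquifer top: ψ = h − z = 254.55 − 121.50 = 133.05 m.
P = ρgψ = 1000 × 9.81 × 133.05 = 1305220 Pa ≈ 1310 kPa.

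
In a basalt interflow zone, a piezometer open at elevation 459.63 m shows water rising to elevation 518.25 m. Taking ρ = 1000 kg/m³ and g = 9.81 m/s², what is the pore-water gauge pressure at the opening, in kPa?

Pressure head ψ = h − z = 518.25 − 459.63 = 58.62 m.
P = ρgψ = 1000 × 9.81 × 58.62 = 575062 Pa ≈ 575 kPa.

P ≈ 575 kPa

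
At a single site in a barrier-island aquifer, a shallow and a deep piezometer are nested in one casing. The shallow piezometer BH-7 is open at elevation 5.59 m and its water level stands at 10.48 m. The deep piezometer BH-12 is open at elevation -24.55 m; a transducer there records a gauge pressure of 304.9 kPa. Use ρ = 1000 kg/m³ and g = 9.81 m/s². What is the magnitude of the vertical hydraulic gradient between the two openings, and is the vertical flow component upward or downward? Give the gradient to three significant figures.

Total head at BH-7: h = 10.48 m (water level in the standpipe).
Pressure head at BH-12: ψ = P/(ρg) = 304.9×1000 / (1000 × 9.81) = 31.08 m.
Total head at BH-12: h = z + ψ = -24.55 + 31.08 = 6.53 m.
Δh = h(BH-7) − h(BH-12) = 10.48 − 6.53 = 3.95 m.
Vertical separation Δz = 5.59 − (-24.55) = 30.14 m.
|i_v| = |Δh| / Δz = 3.95 / 30.14 = 0.131.
Head is higher in the shallow piezometer, so vertical flow is downward (recharge condition).

|i_v| ≈ 0.131; vertical flow is downward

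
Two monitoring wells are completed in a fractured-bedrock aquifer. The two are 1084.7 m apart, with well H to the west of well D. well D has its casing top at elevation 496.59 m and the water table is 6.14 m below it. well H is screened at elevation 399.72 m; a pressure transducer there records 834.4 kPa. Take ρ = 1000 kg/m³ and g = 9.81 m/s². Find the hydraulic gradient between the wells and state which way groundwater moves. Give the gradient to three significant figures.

i ≈ 0.00523; groundwater flows toward the west

Total head at well D: h = 496.59 − 6.14 = 490.45 m.
Pressure head at well H: ψ = P/(ρg) = 834.4×1000 / (1000 × 9.81) = 85.06 m.
Total head at well H: h = z + ψ = 399.72 + 85.06 = 484.78 m.
Head difference: h(well D) − h(well H) = 490.45 − 484.78 = 5.67 m.
Hydraulic gradient: i = |Δh| / L = 5.67 / 1084.7 = 0.00523.
Flow is from higher to lower head: from well D toward well H, i.e. toward the west.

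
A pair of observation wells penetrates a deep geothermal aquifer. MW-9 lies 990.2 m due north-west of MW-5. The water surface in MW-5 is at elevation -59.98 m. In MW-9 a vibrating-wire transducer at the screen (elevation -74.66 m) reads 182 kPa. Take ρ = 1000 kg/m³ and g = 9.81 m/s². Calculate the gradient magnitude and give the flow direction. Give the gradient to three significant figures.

i ≈ 0.00391; groundwater flows toward the south-east

Total head at MW-5: h = -59.98 m (water level in the piezometer is the total head).
Pressure head at MW-9: ψ = P/(ρg) = 182×1000 / (1000 × 9.81) = 18.55 m.
Total head at MW-9: h = z + ψ = -74.66 + 18.55 = -56.11 m.
Head difference: h(MW-5) − h(MW-9) = -59.98 − (-56.11) = -3.87 m.
Hydraulic gradient: i = |Δh| / L = 3.87 / 990.2 = 0.00391.
Flow is from higher to lower head: from MW-9 toward MW-5, i.e. toward the south-east.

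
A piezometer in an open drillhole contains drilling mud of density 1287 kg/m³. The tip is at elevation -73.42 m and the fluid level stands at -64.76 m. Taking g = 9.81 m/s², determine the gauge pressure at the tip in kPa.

Pressure head ψ = h − z = -64.76 − (-73.42) = 8.66 m.
P = ρgψ = 1287 × 9.81 × 8.66 = 109337 Pa ≈ 109 kPa.

P ≈ 109 kPa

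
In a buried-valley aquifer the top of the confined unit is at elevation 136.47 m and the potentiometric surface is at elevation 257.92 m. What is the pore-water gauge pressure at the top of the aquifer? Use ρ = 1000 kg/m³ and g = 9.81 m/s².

P ≈ 1190 kPa

Pressure head at the aquifer top: ψ = h − z = 257.92 − 136.47 = 121.45 m.
P = ρgψ = 1000 × 9.81 × 121.45 = 1191425 Pa ≈ 1190 kPa.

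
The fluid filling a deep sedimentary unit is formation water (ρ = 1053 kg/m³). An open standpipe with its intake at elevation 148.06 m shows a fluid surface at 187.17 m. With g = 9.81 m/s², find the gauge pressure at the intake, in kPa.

Pressure head ψ = h − z = 187.17 − 148.06 = 39.11 m.
P = ρgψ = 1053 × 9.81 × 39.11 = 404004 Pa ≈ 404 kPa.

P ≈ 404 kPa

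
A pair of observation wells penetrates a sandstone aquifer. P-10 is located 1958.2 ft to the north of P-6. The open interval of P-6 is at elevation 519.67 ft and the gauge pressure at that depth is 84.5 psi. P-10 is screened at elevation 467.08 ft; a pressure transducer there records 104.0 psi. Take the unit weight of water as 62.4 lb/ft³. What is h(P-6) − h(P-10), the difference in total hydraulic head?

Pressure head at P-6: ψ = 144·P/γ = 144 × 84.5 / 62.4 = 195.00 ft.
Total head at P-6: h = z + ψ = 519.67 + 195.00 = 714.67 ft.
Pressure head at P-10: ψ = 144·P/γ = 144 × 104.0 / 62.4 = 240.00 ft.
Total head at P-10: h = z + ψ = 467.08 + 240.00 = 707.08 ft.
Head difference: h(P-6) − h(P-10) = 714.67 − 707.08 = 7.59 ft.

Δh ≈ 7.59 ft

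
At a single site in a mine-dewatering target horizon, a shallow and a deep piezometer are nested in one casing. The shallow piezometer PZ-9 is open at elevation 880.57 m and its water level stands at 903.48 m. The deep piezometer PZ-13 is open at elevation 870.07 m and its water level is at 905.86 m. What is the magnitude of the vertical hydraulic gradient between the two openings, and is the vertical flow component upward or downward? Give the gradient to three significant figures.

Total head at PZ-9: h = 903.48 m (water level in the standpipe).
Total head at PZ-13: h = 905.86 m.
Δh = h(PZ-9) − h(PZ-13) = 903.48 − 905.86 = -2.38 m.
Vertical separation Δz = 880.57 − 870.07 = 10.50 m.
|i_v| = |Δh| / Δz = 2.38 / 10.50 = 0.227.
Head is higher in the deep piezometer, so vertical flow is upward (discharge condition).

|i_v| ≈ 0.227; vertical flow is upward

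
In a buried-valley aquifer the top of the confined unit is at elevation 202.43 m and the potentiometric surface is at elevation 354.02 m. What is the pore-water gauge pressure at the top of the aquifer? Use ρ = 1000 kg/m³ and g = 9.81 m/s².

Pressure head at the aquifer top: ψ = h − z = 354.02 − 202.43 = 151.59 m.
P = ρgψ = 1000 × 9.81 × 151.59 = 1487098 Pa ≈ 1490 kPa.

P ≈ 1490 kPa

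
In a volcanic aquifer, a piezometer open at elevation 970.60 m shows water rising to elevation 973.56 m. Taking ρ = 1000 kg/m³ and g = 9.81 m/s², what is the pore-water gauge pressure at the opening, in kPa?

Pressure head ψ = h − z = 973.56 − 970.60 = 2.96 m.
P = ρgψ = 1000 × 9.81 × 2.96 = 29038 Pa ≈ 29.0 kPa.

P ≈ 29.0 kPa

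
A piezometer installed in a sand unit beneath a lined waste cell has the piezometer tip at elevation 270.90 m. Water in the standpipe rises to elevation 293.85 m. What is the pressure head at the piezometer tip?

Total head h = 293.85 m (the water-surface elevation in the piezometer).
Pressure head ψ = h − z = 293.85 − 270.90 = 22.95 m.

ψ ≈ 22.95 m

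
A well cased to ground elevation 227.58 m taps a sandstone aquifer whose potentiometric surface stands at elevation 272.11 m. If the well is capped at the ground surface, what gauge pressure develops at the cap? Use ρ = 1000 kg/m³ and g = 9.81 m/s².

P ≈ 437 kPa

Head above the cap: Δh = 272.11 − 227.58 = 44.53 m.
P = ρgΔh = 1000 × 9.81 × 44.53 = 436839 Pa ≈ 437 kPa.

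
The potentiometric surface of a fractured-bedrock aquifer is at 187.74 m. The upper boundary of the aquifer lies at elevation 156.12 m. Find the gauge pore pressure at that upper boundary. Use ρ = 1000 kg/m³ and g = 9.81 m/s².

P ≈ 310 kPa

Pressure head at the aquifer top: ψ = h − z = 187.74 − 156.12 = 31.62 m.
P = ρgψ = 1000 × 9.81 × 31.62 = 310192 Pa ≈ 310 kPa.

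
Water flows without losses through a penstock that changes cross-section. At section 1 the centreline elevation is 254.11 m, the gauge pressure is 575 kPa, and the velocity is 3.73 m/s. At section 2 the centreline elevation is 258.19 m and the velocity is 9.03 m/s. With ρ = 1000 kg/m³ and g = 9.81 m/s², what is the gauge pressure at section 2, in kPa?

P₂ ≈ 501 kPa

Pressure head at 1: ψ₁ = P₁/(ρg) = 575×1000 / (1000 × 9.81) = 58.61 m.
Velocity heads: v₁²/2g = 3.73²/19.62 = 0.709 m; v₂²/2g = 9.03²/19.62 = 4.156 m.
Total head H = z₁ + ψ₁ + v₁²/2g = 254.11 + 58.61 + 0.709 = 313.43 m.
ψ₂ = H − z₂ − v₂²/2g = 313.43 − 258.19 − 4.156 = 51.08 m.
P₂ = ρgψ₂ = 1000 × 9.81 × 51.08 ≈ 501 kPa.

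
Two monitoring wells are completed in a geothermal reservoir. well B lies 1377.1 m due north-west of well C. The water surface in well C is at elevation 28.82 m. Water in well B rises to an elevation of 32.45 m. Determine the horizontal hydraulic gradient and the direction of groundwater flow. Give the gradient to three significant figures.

Total head at well C: h = 28.82 m (water level in the piezometer is the total head).
Total head at well B: h = 32.45 m (water level in the piezometer is the total head).
Head difference: h(well C) − h(well B) = 28.82 − 32.45 = -3.63 m.
Hydraulic gradient: i = |Δh| / L = 3.63 / 1377.1 = 0.00264.
Flow is from higher to lower head: from well B toward well C, i.e. toward the south-east.

i ≈ 0.00264; groundwater flows toward the south-east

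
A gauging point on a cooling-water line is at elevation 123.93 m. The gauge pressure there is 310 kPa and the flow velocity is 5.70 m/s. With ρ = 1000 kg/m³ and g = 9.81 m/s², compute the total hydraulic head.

h ≈ 157.19 m

Pressure head ψ = P/(ρg) = 310×1000 / (1000 × 9.81) = 31.60 m.
Velocity head = v²/(2g) = 5.70² / (2 × 9.81) = 1.656 m.
h = z + ψ + v²/(2g) = 123.93 + 31.60 + 1.656 = 157.19 m.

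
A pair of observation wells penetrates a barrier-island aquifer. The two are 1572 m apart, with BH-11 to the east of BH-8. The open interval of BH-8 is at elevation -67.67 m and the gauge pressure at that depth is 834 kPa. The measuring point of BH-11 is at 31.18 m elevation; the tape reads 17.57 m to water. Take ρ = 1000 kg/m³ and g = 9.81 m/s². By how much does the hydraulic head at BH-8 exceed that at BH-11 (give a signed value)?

Δh ≈ 3.74 m

Pressure head at BH-8: ψ = P/(ρg) = 834×1000 / (1000 × 9.81) = 85.02 m.
Total head at BH-8: h = z + ψ = -67.67 + 85.02 = 17.35 m.
Total head at BH-11: h = 31.18 − 17.57 = 13.61 m.
Head difference: h(BH-8) − h(BH-11) = 17.35 − 13.61 = 3.74 m.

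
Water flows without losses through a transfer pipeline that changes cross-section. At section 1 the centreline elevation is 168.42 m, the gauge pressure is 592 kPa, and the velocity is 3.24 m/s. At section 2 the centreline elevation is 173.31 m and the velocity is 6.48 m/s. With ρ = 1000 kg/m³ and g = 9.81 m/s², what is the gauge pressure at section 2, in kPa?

P₂ ≈ 528 kPa

Pressure head at 1: ψ₁ = P₁/(ρg) = 592×1000 / (1000 × 9.81) = 60.35 m.
Velocity heads: v₁²/2g = 3.24²/19.62 = 0.535 m; v₂²/2g = 6.48²/19.62 = 2.140 m.
Total head H = z₁ + ψ₁ + v₁²/2g = 168.42 + 60.35 + 0.535 = 229.30 m.
ψ₂ = H − z₂ − v₂²/2g = 229.30 − 173.31 − 2.140 = 53.85 m.
P₂ = ρgψ₂ = 1000 × 9.81 × 53.85 ≈ 528 kPa.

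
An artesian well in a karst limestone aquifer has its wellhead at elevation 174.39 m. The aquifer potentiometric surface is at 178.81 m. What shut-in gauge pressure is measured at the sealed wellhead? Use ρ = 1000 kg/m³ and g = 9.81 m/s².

P ≈ 43.4 kPa

Head above the cap: Δh = 178.81 − 174.39 = 4.42 m.
P = ρgΔh = 1000 × 9.81 × 4.42 = 43360 Pa ≈ 43.4 kPa.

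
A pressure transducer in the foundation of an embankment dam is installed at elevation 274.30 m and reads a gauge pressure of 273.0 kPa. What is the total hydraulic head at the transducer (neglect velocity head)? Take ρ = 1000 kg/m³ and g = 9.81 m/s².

ψ = P/(ρg) = 273.0×1000 / (1000 × 9.81) = 27.83 m.
h = z + ψ = 274.30 + 27.83 = 302.13 m.

h ≈ 302.13 m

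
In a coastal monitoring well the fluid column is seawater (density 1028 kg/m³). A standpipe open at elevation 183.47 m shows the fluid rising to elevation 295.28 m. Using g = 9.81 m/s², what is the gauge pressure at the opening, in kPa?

Pressure head ψ = h − z = 295.28 − 183.47 = 111.81 m.
P = ρgψ = 1028 × 9.81 × 111.81 = 1127568 Pa ≈ 1130 kPa.

P ≈ 1130 kPa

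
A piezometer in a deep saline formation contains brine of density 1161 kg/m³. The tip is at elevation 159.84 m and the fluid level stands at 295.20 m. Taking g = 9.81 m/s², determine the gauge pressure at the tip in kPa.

P ≈ 1540 kPa

Pressure head ψ = h − z = 295.20 − 159.84 = 135.36 m.
P = ρgψ = 1161 × 9.81 × 135.36 = 1541671 Pa ≈ 1540 kPa.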